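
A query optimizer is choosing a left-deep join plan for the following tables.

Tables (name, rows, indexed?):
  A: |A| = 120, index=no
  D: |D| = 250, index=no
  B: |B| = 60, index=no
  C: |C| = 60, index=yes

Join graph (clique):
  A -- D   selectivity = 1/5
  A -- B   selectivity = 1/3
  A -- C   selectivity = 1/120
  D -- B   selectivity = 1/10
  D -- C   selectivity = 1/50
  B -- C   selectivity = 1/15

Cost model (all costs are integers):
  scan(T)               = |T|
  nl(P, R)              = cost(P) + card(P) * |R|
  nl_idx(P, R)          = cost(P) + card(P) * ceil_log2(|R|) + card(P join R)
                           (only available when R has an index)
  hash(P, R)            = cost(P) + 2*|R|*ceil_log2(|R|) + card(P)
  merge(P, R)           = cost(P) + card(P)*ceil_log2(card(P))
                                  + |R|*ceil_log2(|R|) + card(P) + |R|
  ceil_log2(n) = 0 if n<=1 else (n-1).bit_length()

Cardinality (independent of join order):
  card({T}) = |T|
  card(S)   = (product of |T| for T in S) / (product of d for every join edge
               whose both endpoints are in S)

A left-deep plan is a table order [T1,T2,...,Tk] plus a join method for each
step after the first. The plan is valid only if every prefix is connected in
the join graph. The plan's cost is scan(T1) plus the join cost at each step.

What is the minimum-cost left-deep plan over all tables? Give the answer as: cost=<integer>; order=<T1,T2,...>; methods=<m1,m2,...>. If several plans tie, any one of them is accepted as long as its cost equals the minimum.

cost=3980; order=D,C,A,B; methods=hash,hash,hash

Selinger DP (subsets sized 1..n):
  {A}: scan cost=120, card=120
  {D}: scan cost=250, card=250
  {B}: scan cost=60, card=60
  {C}: scan cost=60, card=60
  {AD}: card=6000; try (A,hash)→2180, (D,merge)→3330, (A,merge)→3460, (D,hash)→4240, (D,nl)→30120, (A,nl)→30250; best=2180 via (A,hash)
  {AB}: card=2400; try (B,hash)→960, (A,merge)→1440, (B,merge)→1500, (A,hash)→1800, (A,nl)→7260, (B,nl)→7320; best=960 via (B,hash)
  {AC}: card=60; try (C,nl_idx)→900, (C,hash)→960, (A,merge)→1440, (C,merge)→1500, (A,hash)→1800, (A,nl)→7260 …(+1); best=900 via (C,nl_idx)
  {BD}: card=1500; try (B,hash)→1220, (D,merge)→2730, (B,merge)→2920, (D,hash)→4120, (D,nl)→15060, (B,nl)→15250; best=1220 via (B,hash)
  {CD}: card=300; try (C,hash)→1220, (C,nl_idx)→2050, (D,merge)→2730, (C,merge)→2920, (D,hash)→4120, (D,nl)→15060 …(+1); best=1220 via (C,hash)
  {BC}: card=240; try (C,nl_idx)→660, (C,hash)→840, (B,hash)→840, (C,merge)→900, (B,merge)→900, (C,nl)→3660 …(+1); best=660 via (C,nl_idx)
  {ABD}: card=12000; try (A,hash)→4400, (D,hash)→7360, (B,hash)→8900, (A,merge)→20180, (D,merge)→34410, (B,merge)→86600 …(+3); best=4400 via (A,hash)
  {ACD}: card=60; try (A,hash)→3200, (D,merge)→3570, (D,hash)→4960, (A,merge)→5180, (C,hash)→8900, (D,nl)→15900 …(+4); best=3200 via (A,hash)
  {ABC}: card=80; try (B,hash)→1680, (B,merge)→1740, (A,hash)→2580, (A,merge)→3780, (C,hash)→4080, (B,nl)→4500 …(+4); best=1680 via (B,hash)
  {BCD}: card=120; try (B,hash)→2240, (C,hash)→3440, (B,merge)→4640, (D,hash)→4900, (D,merge)→5070, (C,nl_idx)→10340 …(+4); best=2240 via (B,hash)
  {ABCD}: card=8; try (B,hash)→3980, (B,merge)→4040, (A,hash)→4040, (A,merge)→4160, (D,merge)→4570, (D,hash)→5760 …(+7); best=3980 via (B,hash)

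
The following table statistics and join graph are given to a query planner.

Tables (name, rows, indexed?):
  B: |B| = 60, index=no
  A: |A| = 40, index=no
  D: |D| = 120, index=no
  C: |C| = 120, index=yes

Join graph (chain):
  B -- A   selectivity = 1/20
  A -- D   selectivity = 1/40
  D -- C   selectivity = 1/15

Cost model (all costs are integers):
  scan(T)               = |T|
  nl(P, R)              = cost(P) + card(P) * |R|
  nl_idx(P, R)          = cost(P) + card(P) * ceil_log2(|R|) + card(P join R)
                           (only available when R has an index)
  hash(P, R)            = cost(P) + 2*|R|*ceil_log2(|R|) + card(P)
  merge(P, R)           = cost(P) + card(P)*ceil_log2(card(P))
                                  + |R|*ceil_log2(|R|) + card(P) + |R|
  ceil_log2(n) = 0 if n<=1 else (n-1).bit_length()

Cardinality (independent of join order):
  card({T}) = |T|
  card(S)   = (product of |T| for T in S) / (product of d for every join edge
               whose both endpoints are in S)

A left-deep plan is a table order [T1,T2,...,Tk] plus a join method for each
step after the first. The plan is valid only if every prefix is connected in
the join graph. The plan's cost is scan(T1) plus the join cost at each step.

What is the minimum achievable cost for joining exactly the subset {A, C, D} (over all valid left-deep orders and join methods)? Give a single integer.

Selinger DP over subsets of {A,C,D}:
  {A}: scan cost=40, card=40
  {D}: scan cost=120, card=120
  {C}: scan cost=120, card=120
  {AD}: card=120; try (A,hash)→720, (D,merge)→1280, (A,merge)→1360, (D,hash)→1760, (D,nl)→4840, (A,nl)→4920; best=720 via (A,hash)
  {CD}: card=960; try (D,hash)→1920, (C,hash)→1920, (C,nl_idx)→1920, (D,merge)→2040, (C,merge)→2040, (D,nl)→14520 …(+1); best=1920 via (D,hash)
  {ACD}: card=960; try (C,hash)→2520, (C,nl_idx)→2520, (C,merge)→2640, (A,hash)→3360, (A,merge)→12760, (C,nl)→15120 …(+1); best=2520 via (C,hash)

2520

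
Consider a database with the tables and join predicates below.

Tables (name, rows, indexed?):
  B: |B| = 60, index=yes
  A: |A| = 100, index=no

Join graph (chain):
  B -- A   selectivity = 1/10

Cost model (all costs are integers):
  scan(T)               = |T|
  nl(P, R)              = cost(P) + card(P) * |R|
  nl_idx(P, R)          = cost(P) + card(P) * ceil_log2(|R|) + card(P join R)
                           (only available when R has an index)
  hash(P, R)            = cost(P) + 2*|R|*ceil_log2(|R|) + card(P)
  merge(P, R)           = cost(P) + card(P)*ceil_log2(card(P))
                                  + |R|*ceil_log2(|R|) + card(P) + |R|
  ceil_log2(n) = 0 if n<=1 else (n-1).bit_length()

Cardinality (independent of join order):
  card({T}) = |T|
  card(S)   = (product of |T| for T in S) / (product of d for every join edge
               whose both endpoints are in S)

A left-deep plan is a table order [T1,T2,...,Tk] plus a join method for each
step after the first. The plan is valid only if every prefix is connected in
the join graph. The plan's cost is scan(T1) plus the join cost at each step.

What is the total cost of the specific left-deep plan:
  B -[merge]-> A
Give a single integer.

1280

step 1: scan B: cost=60, card=60
step 2: join A via merge
    card(P join A) = 60*100/(10) = 600
    cost = 60 + 60*6 + 100*7 + 60 + 100 = 1280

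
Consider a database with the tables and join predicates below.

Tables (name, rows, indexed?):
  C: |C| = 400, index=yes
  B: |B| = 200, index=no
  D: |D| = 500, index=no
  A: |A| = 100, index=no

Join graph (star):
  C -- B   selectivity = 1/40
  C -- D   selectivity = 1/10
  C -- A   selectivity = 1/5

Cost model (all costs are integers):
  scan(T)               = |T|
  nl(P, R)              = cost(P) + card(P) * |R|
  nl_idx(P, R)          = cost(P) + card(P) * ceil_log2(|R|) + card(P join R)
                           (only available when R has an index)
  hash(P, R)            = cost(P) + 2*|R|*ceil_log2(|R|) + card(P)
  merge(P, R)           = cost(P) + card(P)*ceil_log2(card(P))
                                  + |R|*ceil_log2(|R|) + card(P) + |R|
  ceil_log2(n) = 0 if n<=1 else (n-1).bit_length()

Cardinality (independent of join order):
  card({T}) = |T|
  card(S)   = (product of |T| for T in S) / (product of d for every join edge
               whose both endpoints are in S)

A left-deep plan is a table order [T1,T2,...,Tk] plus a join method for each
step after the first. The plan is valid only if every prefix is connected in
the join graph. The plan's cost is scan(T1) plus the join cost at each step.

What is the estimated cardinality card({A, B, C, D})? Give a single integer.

Tables in S: A(100), B(200), C(400), D(500)
Edges inside S: C-B(d=40), C-D(d=10), C-A(d=5)
numerator = 100 * 200 * 400 * 500 = 4000000000
denominator = 40 * 10 * 5 = 2000
card(S) = 4000000000 / 2000 = 2000000

2000000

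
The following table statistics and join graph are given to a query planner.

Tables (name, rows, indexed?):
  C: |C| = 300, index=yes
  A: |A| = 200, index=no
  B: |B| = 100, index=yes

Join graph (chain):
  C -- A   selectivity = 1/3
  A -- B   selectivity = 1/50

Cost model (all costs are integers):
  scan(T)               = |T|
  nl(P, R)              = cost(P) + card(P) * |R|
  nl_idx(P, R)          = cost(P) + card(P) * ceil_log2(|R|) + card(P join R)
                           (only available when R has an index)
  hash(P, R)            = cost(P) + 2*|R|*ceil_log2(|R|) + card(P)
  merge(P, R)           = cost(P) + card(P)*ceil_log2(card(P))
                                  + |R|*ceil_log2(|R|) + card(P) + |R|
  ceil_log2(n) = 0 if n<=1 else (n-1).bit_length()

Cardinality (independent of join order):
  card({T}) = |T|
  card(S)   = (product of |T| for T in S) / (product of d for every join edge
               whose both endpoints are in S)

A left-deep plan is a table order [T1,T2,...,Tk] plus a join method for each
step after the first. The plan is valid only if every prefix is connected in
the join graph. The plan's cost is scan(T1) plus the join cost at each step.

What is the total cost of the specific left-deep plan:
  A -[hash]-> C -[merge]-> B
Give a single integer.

step 1: scan A: cost=200, card=200
step 2: join C via hash
    card(P join C) = 200*300/(3) = 20000
    cost = 200 + 2*300*9 + 200 = 5800
step 3: join B via merge
    card(P join B) = 20000*100/(50) = 40000
    cost = 5800 + 20000*15 + 100*7 + 20000 + 100 = 326600

326600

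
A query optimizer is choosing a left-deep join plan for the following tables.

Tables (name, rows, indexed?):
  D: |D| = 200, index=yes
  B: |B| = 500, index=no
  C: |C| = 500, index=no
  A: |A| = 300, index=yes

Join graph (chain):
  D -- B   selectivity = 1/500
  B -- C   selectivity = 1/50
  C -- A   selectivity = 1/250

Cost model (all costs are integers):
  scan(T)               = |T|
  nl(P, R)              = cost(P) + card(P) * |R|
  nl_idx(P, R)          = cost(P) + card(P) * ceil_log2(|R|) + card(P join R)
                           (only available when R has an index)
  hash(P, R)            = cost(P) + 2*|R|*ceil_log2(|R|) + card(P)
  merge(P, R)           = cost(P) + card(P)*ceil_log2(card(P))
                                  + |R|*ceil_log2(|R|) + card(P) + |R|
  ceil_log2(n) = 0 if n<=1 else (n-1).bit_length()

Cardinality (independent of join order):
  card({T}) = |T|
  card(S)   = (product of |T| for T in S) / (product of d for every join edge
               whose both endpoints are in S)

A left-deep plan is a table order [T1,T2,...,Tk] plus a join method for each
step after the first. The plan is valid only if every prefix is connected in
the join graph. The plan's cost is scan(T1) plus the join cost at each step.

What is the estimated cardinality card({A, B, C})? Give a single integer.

6000

Tables in S: A(300), B(500), C(500)
Edges inside S: B-C(d=50), C-A(d=250)
numerator = 300 * 500 * 500 = 75000000
denominator = 50 * 250 = 12500
card(S) = 75000000 / 12500 = 6000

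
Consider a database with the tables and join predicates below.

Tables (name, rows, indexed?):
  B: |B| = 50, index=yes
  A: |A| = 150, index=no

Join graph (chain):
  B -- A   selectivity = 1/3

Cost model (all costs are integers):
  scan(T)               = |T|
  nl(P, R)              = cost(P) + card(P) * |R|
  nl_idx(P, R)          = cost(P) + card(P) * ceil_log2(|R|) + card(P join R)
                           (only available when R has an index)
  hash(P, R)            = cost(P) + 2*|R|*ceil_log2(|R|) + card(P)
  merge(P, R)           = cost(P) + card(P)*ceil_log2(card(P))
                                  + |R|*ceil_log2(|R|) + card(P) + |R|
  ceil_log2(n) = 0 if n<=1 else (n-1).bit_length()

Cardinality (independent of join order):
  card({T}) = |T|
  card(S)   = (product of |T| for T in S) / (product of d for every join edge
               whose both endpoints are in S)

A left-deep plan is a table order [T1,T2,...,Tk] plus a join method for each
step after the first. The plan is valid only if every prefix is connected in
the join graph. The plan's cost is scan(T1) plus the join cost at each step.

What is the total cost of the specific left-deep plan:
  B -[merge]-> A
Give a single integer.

1750

step 1: scan B: cost=50, card=50
step 2: join A via merge
    card(P join A) = 50*150/(3) = 2500
    cost = 50 + 50*6 + 150*8 + 50 + 150 = 1750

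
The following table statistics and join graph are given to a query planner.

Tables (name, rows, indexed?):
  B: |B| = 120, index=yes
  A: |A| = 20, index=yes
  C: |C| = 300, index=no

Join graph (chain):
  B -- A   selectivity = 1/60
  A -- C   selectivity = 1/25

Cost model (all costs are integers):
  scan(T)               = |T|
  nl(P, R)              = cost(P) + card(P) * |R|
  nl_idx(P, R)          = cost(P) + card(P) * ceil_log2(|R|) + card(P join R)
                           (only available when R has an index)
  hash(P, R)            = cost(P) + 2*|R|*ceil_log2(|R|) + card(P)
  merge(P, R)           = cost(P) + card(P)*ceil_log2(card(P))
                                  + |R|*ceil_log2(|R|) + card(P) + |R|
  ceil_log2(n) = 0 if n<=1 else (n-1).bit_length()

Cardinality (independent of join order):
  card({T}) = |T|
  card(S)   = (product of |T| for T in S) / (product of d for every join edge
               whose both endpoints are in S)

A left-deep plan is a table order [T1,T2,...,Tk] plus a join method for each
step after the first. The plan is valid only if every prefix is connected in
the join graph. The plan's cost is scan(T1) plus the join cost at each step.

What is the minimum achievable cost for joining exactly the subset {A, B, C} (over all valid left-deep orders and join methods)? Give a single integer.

Selinger DP over subsets of {A,B,C}:
  {B}: scan cost=120, card=120
  {A}: scan cost=20, card=20
  {C}: scan cost=300, card=300
  {AB}: card=40; try (B,nl_idx)→200, (A,hash)→440, (A,nl_idx)→760, (B,merge)→1100, (A,merge)→1200, (B,hash)→1720 …(+2); best=200 via (B,nl_idx)
  {AC}: card=240; try (A,hash)→800, (A,nl_idx)→2040, (C,merge)→3140, (A,merge)→3420, (C,hash)→5440, (C,nl)→6020 …(+1); best=800 via (A,hash)
  {ABC}: card=480; try (B,hash)→2720, (B,nl_idx)→2960, (C,merge)→3480, (B,merge)→3920, (C,hash)→5640, (C,nl)→12200 …(+1); best=2720 via (B,hash)

2720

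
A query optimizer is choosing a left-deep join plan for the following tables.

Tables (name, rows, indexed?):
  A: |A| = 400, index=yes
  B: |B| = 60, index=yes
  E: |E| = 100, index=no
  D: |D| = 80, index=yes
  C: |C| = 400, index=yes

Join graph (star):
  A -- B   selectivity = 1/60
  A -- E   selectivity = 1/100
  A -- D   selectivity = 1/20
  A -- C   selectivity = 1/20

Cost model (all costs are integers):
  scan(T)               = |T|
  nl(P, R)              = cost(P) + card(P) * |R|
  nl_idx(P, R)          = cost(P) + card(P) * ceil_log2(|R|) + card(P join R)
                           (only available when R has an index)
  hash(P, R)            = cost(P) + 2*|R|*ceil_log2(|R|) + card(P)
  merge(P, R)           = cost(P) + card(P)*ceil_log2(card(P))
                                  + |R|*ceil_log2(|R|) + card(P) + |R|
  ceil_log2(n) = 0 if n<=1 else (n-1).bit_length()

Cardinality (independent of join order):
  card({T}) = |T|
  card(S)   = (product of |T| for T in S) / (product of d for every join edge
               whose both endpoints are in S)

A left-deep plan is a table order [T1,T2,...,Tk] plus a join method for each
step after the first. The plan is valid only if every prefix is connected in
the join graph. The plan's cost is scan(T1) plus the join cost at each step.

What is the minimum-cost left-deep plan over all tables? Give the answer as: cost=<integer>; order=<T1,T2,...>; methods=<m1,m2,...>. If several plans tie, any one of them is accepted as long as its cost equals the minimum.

cost=12840; order=E,A,B,D,C; methods=nl_idx,hash,hash,hash

Selinger DP (subsets sized 1..n):
  {A}: scan cost=400, card=400
  {B}: scan cost=60, card=60
  {E}: scan cost=100, card=100
  {D}: scan cost=80, card=80
  {C}: scan cost=400, card=400
  {AB}: card=400; try (A,nl_idx)→1000, (B,hash)→1520, (B,nl_idx)→3200, (A,merge)→4480, (B,merge)→4820, (A,hash)→7320 …(+2); best=1000 via (A,nl_idx)
  {AE}: card=400; try (A,nl_idx)→1400, (E,hash)→2200, (A,merge)→4900, (E,merge)→5200, (A,hash)→7400, (A,nl)→40100 …(+1); best=1400 via (A,nl_idx)
  {AD}: card=1600; try (D,hash)→1920, (A,nl_idx)→2400, (A,merge)→4720, (D,nl_idx)→4800, (D,merge)→5040, (A,hash)→7360 …(+2); best=1920 via (D,hash)
  {AC}: card=8000; try (C,hash)→8000, (A,hash)→8000, (C,merge)→8400, (A,merge)→8400, (C,nl_idx)→12000, (A,nl_idx)→12000 …(+2); best=8000 via (C,hash)
  {ABE}: card=400; try (B,hash)→2520, (E,hash)→2800, (B,nl_idx)→4200, (E,merge)→5800, (B,merge)→5820, (B,nl)→25400 …(+1); best=2520 via (B,hash)
  {ABD}: card=1600; try (D,hash)→2520, (B,hash)→4240, (D,nl_idx)→5400, (D,merge)→5640, (B,nl_idx)→13120, (B,merge)→21540 …(+2); best=2520 via (D,hash)
  {ABC}: card=8000; try (C,hash)→8600, (C,merge)→9000, (C,nl_idx)→12600, (B,hash)→16720, (B,nl_idx)→64000, (B,merge)→120420 …(+2); best=8600 via (C,hash)
  {ADE}: card=1600; try (D,hash)→2920, (E,hash)→4920, (D,nl_idx)→5800, (D,merge)→6040, (E,merge)→21920, (D,nl)→33400 …(+1); best=2920 via (D,hash)
  {ACE}: card=8000; try (C,hash)→9000, (C,merge)→9400, (C,nl_idx)→13000, (E,hash)→17400, (E,merge)→120800, (C,nl)→161400 …(+1); best=9000 via (C,hash)
  {ACD}: card=32000; try (C,hash)→10720, (D,hash)→17120, (C,merge)→25120, (C,nl_idx)→48320, (D,nl_idx)→96000, (D,merge)→120640 …(+2); best=10720 via (C,hash)
  {ABDE}: card=1600; try (D,hash)→4040, (B,hash)→5240, (E,hash)→5520, (D,nl_idx)→6920, (D,merge)→7160, (B,nl_idx)→14120 …(+5); best=4040 via (D,hash)
  {ABCE}: card=8000; try (C,hash)→10120, (C,merge)→10520, (C,nl_idx)→14120, (B,hash)→17720, (E,hash)→18000, (B,nl_idx)→65000 …(+5); best=10120 via (C,hash)
  {ABCD}: card=32000; try (C,hash)→11320, (D,hash)→17720, (C,merge)→25720, (B,hash)→43440, (C,nl_idx)→48920, (D,nl_idx)→96600 …(+6); best=11320 via (C,hash)
  {ACDE}: card=32000; try (C,hash)→11720, (D,hash)→18120, (C,merge)→26120, (E,hash)→44120, (C,nl_idx)→49320, (D,nl_idx)→97000 …(+5); best=11720 via (C,hash)
  {ABCDE}: card=32000; try (C,hash)→12840, (D,hash)→19240, (C,merge)→27240, (B,hash)→44440, (E,hash)→44720, (C,nl_idx)→50440 …(+9); best=12840 via (C,hash)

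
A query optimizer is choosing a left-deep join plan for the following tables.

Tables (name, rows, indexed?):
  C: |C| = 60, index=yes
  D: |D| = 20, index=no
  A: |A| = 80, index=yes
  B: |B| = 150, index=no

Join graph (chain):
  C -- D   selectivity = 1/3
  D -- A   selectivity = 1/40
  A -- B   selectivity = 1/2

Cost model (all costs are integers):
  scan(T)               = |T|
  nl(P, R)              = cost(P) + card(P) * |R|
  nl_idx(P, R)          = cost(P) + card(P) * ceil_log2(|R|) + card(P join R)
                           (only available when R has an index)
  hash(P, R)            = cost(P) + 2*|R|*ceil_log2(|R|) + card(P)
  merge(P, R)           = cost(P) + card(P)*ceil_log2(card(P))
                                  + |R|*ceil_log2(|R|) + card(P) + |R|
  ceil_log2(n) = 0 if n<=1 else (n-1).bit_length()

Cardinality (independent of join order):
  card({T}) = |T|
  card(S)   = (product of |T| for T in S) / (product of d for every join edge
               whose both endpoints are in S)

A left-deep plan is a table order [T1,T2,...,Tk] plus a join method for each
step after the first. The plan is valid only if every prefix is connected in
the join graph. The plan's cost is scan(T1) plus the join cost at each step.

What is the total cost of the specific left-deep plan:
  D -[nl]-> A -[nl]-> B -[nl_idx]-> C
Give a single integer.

85620

step 1: scan D: cost=20, card=20
step 2: join A via nl
    card(P join A) = 20*80/(40) = 40
    cost = 20 + 20*80 = 1620
step 3: join B via nl
    card(P join B) = 40*150/(2) = 3000
    cost = 1620 + 40*150 = 7620
step 4: join C via nl_idx
    card(P join C) = 3000*60/(3) = 60000
    cost = 7620 + 3000*6 + 60000 = 85620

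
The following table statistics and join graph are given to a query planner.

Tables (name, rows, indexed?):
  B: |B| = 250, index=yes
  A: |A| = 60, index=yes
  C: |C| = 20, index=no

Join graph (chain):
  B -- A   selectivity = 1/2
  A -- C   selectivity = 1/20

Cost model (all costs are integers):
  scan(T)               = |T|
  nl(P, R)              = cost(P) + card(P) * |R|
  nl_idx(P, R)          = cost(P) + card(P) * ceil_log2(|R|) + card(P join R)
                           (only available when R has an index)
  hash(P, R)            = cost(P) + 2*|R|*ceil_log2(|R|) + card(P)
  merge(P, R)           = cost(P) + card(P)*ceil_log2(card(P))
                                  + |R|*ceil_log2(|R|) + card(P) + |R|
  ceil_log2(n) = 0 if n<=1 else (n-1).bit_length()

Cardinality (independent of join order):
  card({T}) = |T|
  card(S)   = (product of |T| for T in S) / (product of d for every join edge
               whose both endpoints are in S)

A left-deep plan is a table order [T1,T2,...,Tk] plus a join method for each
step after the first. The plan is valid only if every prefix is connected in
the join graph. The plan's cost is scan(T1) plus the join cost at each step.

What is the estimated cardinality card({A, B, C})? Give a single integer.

Tables in S: A(60), B(250), C(20)
Edges inside S: B-A(d=2), A-C(d=20)
numerator = 60 * 250 * 20 = 300000
denominator = 2 * 20 = 40
card(S) = 300000 / 40 = 7500

7500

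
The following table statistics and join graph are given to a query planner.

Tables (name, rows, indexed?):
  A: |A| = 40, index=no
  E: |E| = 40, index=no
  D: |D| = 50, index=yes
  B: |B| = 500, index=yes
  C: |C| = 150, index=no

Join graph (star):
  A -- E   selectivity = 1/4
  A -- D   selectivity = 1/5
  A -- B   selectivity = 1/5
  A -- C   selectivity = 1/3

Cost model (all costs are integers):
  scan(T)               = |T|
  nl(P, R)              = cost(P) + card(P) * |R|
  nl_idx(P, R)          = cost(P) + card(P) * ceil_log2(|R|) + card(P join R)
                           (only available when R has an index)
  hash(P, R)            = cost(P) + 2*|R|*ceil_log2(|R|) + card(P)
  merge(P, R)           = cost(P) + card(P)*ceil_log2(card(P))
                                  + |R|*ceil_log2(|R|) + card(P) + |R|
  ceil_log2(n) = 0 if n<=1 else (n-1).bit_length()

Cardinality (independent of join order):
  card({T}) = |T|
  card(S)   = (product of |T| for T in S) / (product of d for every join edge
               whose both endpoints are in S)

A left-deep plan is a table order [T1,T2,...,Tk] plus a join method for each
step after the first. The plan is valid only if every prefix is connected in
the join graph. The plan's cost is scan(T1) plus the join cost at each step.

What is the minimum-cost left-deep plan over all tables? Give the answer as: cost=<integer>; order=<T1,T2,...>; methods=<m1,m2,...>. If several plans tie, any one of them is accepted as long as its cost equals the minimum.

cost=216860; order=D,A,E,C,B; methods=hash,hash,hash,hash

Selinger DP (subsets sized 1..n):
  {A}: scan cost=40, card=40
  {E}: scan cost=40, card=40
  {D}: scan cost=50, card=50
  {B}: scan cost=500, card=500
  {C}: scan cost=150, card=150
  {AE}: card=400; try (E,hash)→560, (A,hash)→560, (E,merge)→600, (A,merge)→600, (E,nl)→1640, (A,nl)→1640; best=560 via (E,hash)
  {AD}: card=400; try (A,hash)→580, (D,merge)→670, (D,hash)→680, (D,nl_idx)→680, (A,merge)→680, (D,nl)→2040 …(+1); best=580 via (A,hash)
  {AB}: card=4000; try (A,hash)→1480, (B,nl_idx)→4400, (B,merge)→5320, (A,merge)→5780, (B,hash)→9080, (B,nl)→20040 …(+1); best=1480 via (A,hash)
  {AC}: card=2000; try (A,hash)→780, (C,merge)→1670, (A,merge)→1780, (C,hash)→2480, (C,nl)→6040, (A,nl)→6150; best=780 via (A,hash)
  {ADE}: card=4000; try (E,hash)→1460, (D,hash)→1560, (E,merge)→4860, (D,merge)→4910, (D,nl_idx)→6960, (E,nl)→16580 …(+1); best=1460 via (E,hash)
  {ABE}: card=40000; try (E,hash)→5960, (B,merge)→9560, (B,hash)→9960, (B,nl_idx)→44160, (E,merge)→53760, (E,nl)→161480 …(+1); best=5960 via (E,hash)
  {ACE}: card=20000; try (E,hash)→3260, (C,hash)→3360, (C,merge)→5910, (E,merge)→25060, (C,nl)→60560, (E,nl)→80780; best=3260 via (E,hash)
  {ABD}: card=40000; try (D,hash)→6080, (B,merge)→9580, (B,hash)→9980, (B,nl_idx)→44180, (D,merge)→53830, (D,nl_idx)→65480 …(+2); best=6080 via (D,hash)
  {ACD}: card=20000; try (D,hash)→3380, (C,hash)→3380, (C,merge)→5930, (D,merge)→25130, (D,nl_idx)→32780, (C,nl)→60580 …(+1); best=3380 via (D,hash)
  {ABC}: card=200000; try (C,hash)→7880, (B,hash)→11780, (B,merge)→29780, (C,merge)→54830, (B,nl_idx)→218780, (C,nl)→601480 …(+1); best=7880 via (C,hash)
  {ABDE}: card=400000; try (B,hash)→14460, (E,hash)→46560, (D,hash)→46560, (B,merge)→58460, (B,nl_idx)→437460, (D,nl_idx)→645960 …(+5); best=14460 via (B,hash)
  {ACDE}: card=200000; try (C,hash)→7860, (E,hash)→23860, (D,hash)→23860, (C,merge)→54810, (D,nl_idx)→323260, (D,merge)→323610 …(+4); best=7860 via (C,hash)
  {ABCE}: card=2000000; try (B,hash)→32260, (C,hash)→48360, (E,hash)→208360, (B,merge)→328260, (C,merge)→687310, (B,nl_idx)→2183260 …(+4); best=32260 via (B,hash)
  {ABCD}: card=2000000; try (B,hash)→32380, (C,hash)→48480, (D,hash)→208480, (B,merge)→328380, (C,merge)→687430, (B,nl_idx)→2183380 …(+5); best=32380 via (B,hash)
  {ABCDE}: card=20000000; try (B,hash)→216860, (C,hash)→416860, (E,hash)→2032860, (D,hash)→2032860, (B,merge)→3812860, (C,merge)→8015810 …(+8); best=216860 via (B,hash)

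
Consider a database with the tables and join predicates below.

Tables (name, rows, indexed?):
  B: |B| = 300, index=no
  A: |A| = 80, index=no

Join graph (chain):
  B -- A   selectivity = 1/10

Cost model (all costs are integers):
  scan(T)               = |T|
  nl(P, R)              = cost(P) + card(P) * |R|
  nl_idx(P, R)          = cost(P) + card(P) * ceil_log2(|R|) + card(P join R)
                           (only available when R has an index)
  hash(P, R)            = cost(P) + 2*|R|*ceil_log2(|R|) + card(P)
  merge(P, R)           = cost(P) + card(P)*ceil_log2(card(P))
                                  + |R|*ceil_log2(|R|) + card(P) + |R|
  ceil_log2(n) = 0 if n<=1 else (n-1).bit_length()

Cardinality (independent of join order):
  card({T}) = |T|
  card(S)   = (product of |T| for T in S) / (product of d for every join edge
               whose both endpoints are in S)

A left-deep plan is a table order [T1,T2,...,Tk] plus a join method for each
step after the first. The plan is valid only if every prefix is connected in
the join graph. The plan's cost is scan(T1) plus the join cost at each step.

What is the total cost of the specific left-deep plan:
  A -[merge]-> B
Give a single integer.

3720

step 1: scan A: cost=80, card=80
step 2: join B via merge
    card(P join B) = 80*300/(10) = 2400
    cost = 80 + 80*7 + 300*9 + 80 + 300 = 3720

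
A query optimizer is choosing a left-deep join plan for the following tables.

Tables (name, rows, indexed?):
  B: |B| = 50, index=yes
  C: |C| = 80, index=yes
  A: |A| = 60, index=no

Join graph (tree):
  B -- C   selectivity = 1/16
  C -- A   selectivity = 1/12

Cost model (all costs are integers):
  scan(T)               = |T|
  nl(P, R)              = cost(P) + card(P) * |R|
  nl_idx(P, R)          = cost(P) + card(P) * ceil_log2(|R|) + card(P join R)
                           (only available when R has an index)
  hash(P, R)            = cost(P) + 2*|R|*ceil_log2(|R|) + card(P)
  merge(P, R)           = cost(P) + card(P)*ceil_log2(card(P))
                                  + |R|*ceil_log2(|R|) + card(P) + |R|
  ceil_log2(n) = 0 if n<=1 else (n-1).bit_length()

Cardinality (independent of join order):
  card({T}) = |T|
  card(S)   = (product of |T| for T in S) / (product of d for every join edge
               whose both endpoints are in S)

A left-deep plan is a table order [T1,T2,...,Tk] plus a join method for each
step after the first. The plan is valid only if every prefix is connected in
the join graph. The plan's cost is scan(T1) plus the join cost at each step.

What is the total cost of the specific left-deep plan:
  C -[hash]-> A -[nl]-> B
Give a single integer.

step 1: scan C: cost=80, card=80
step 2: join A via hash
    card(P join A) = 80*60/(12) = 400
    cost = 80 + 2*60*6 + 80 = 880
step 3: join B via nl
    card(P join B) = 400*50/(16) = 1250
    cost = 880 + 400*50 = 20880

20880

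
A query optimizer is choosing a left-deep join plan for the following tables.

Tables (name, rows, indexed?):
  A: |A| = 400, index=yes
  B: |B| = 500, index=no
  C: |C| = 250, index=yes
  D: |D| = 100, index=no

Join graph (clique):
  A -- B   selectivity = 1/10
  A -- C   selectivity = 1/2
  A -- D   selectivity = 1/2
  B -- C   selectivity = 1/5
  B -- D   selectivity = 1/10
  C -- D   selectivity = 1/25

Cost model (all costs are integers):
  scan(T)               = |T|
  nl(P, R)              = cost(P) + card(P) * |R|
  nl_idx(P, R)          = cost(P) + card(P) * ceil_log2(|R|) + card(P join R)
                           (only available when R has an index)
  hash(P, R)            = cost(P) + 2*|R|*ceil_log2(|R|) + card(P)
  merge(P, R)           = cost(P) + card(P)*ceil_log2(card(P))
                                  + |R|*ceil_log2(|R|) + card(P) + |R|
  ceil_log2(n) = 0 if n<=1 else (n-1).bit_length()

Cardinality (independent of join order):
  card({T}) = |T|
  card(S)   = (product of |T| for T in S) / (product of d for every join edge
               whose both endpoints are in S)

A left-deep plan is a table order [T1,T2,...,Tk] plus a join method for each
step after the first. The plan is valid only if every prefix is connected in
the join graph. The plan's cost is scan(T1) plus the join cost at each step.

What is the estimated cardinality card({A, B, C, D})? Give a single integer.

100000

Tables in S: A(400), B(500), C(250), D(100)
Edges inside S: A-B(d=10), A-C(d=2), A-D(d=2), B-C(d=5), B-D(d=10), C-D(d=25)
numerator = 400 * 500 * 250 * 100 = 5000000000
denominator = 10 * 2 * 2 * 5 * 10 * 25 = 50000
card(S) = 5000000000 / 50000 = 100000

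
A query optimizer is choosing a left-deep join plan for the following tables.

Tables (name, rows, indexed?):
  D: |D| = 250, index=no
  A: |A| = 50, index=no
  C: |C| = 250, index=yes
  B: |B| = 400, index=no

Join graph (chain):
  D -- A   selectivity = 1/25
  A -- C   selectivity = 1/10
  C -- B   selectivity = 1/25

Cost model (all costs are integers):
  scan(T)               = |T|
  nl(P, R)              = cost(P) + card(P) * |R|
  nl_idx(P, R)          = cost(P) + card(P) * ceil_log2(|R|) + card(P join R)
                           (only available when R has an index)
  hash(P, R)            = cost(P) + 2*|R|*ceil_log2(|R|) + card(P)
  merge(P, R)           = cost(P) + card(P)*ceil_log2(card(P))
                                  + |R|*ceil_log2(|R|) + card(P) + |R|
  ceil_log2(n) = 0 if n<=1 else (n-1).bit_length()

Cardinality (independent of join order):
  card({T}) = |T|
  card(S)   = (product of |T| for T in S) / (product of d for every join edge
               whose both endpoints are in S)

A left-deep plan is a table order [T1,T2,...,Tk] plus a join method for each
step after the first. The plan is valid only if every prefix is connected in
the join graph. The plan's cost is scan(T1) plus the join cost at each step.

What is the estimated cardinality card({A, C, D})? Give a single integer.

Tables in S: A(50), C(250), D(250)
Edges inside S: D-A(d=25), A-C(d=10)
numerator = 50 * 250 * 250 = 3125000
denominator = 25 * 10 = 250
card(S) = 3125000 / 250 = 12500

12500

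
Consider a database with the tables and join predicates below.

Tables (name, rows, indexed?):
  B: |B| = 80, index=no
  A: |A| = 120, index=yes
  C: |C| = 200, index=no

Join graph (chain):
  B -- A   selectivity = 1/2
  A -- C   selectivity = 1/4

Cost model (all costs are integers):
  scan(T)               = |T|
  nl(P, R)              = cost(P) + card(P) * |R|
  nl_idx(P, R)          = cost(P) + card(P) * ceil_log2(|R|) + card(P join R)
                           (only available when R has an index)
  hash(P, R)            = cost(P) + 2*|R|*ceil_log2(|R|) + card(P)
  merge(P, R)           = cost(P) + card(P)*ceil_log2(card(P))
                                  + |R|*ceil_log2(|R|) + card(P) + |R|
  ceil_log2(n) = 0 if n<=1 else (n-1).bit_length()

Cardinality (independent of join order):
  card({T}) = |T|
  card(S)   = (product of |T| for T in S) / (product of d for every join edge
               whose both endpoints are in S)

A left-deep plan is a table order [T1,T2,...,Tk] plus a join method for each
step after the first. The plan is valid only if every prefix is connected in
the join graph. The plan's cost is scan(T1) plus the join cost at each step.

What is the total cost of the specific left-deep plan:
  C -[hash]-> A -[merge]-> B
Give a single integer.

step 1: scan C: cost=200, card=200
step 2: join A via hash
    card(P join A) = 200*120/(4) = 6000
    cost = 200 + 2*120*7 + 200 = 2080
step 3: join B via merge
    card(P join B) = 6000*80/(2) = 240000
    cost = 2080 + 6000*13 + 80*7 + 6000 + 80 = 86720

86720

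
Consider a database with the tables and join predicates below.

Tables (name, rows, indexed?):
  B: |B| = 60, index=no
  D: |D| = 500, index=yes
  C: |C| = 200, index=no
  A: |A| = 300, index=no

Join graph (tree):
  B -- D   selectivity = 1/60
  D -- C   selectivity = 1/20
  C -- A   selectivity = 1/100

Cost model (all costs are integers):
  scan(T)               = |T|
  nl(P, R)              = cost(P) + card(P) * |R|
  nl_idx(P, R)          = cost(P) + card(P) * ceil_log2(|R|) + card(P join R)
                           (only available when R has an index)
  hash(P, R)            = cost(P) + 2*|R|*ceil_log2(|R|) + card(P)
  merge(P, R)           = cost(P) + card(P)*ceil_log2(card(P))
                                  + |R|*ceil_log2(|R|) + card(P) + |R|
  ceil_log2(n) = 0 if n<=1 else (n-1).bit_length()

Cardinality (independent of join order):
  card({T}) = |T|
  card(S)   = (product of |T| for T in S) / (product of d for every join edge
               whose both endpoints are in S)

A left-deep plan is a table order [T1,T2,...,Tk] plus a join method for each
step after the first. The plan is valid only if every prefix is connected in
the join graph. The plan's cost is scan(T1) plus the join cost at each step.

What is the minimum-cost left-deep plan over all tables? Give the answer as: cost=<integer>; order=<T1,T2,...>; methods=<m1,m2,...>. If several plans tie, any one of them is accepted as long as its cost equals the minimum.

cost=15200; order=B,D,C,A; methods=nl_idx,hash,hash

Selinger DP (subsets sized 1..n):
  {B}: scan cost=60, card=60
  {D}: scan cost=500, card=500
  {C}: scan cost=200, card=200
  {A}: scan cost=300, card=300
  {BD}: card=500; try (D,nl_idx)→1100, (B,hash)→1720, (D,merge)→5480, (B,merge)→5920, (D,hash)→9120, (D,nl)→30060 …(+1); best=1100 via (D,nl_idx)
  {CD}: card=5000; try (C,hash)→4200, (D,merge)→7000, (D,nl_idx)→7000, (C,merge)→7300, (D,hash)→9400, (D,nl)→100200 …(+1); best=4200 via (C,hash)
  {AC}: card=600; try (C,hash)→3800, (A,merge)→5000, (C,merge)→5100, (A,hash)→5800, (A,nl)→60200, (C,nl)→60300; best=3800 via (C,hash)
  {BCD}: card=5000; try (C,hash)→4800, (C,merge)→7900, (B,hash)→9920, (B,merge)→74620, (C,nl)→101100, (B,nl)→304200; best=4800 via (C,hash)
  {ACD}: card=15000; try (D,hash)→13400, (A,hash)→14600, (D,merge)→15400, (D,nl_idx)→24200, (A,merge)→77200, (D,nl)→303800 …(+1); best=13400 via (D,hash)
  {ABCD}: card=15000; try (A,hash)→15200, (B,hash)→29120, (A,merge)→77800, (B,merge)→238820, (B,nl)→913400, (A,nl)→1504800; best=15200 via (A,hash)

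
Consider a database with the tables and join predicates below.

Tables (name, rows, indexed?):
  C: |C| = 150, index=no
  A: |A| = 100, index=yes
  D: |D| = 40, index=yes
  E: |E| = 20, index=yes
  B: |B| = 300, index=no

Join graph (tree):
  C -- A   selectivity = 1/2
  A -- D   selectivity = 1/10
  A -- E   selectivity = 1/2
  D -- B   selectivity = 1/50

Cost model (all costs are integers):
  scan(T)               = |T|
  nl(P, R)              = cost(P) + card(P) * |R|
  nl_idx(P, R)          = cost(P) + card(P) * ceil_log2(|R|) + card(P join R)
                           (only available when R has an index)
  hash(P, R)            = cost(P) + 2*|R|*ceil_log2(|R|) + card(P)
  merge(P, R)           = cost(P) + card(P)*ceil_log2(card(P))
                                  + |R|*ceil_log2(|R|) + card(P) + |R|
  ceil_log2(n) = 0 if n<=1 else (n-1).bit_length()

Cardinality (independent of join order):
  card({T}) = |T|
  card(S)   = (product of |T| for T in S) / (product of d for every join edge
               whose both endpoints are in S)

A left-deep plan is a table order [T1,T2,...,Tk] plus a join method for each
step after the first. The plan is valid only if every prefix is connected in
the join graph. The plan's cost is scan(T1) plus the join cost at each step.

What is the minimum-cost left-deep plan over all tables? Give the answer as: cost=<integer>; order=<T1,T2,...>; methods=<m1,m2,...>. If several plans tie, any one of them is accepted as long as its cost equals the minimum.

cost=31720; order=B,D,A,E,C; methods=hash,hash,hash,hash

Selinger DP (subsets sized 1..n):
  {C}: scan cost=150, card=150
  {A}: scan cost=100, card=100
  {D}: scan cost=40, card=40
  {E}: scan cost=20, card=20
  {B}: scan cost=300, card=300
  {AC}: card=7500; try (A,hash)→1700, (C,merge)→2250, (A,merge)→2300, (C,hash)→2600, (A,nl_idx)→8700, (C,nl)→15100 …(+1); best=1700 via (A,hash)
  {AD}: card=400; try (D,hash)→680, (A,nl_idx)→720, (D,nl_idx)→1100, (A,merge)→1120, (D,merge)→1180, (A,hash)→1480 …(+2); best=680 via (D,hash)
  {AE}: card=1000; try (E,hash)→400, (A,merge)→940, (E,merge)→1020, (A,nl_idx)→1160, (A,hash)→1440, (E,nl_idx)→1600 …(+2); best=400 via (E,hash)
  {BD}: card=240; try (D,hash)→1080, (D,nl_idx)→2340, (B,merge)→3320, (D,merge)→3580, (B,hash)→5480, (B,nl)→12040 …(+1); best=1080 via (D,hash)
  {ACD}: card=30000; try (C,hash)→3480, (C,merge)→6030, (D,hash)→9680, (C,nl)→60680, (D,nl_idx)→76700, (D,merge)→106980 …(+1); best=3480 via (C,hash)
  {ACE}: card=75000; try (C,hash)→3800, (E,hash)→9400, (C,merge)→12750, (E,merge)→106820, (E,nl_idx)→114200, (C,nl)→150400 …(+1); best=3800 via (C,hash)
  {ADE}: card=4000; try (E,hash)→1280, (D,hash)→1880, (E,merge)→4800, (E,nl_idx)→6680, (E,nl)→8680, (D,nl_idx)→10400 …(+2); best=1280 via (E,hash)
  {ABD}: card=2400; try (A,hash)→2720, (A,merge)→4040, (A,nl_idx)→5160, (B,hash)→6480, (B,merge)→7680, (A,nl)→25080 …(+1); best=2720 via (A,hash)
  {ACDE}: card=300000; try (C,hash)→7680, (E,hash)→33680, (C,merge)→54630, (D,hash)→79280, (E,nl_idx)→453480, (E,merge)→483600 …(+5); best=7680 via (C,hash)
  {ABCD}: card=180000; try (C,hash)→7520, (C,merge)→35270, (B,hash)→38880, (C,nl)→362720, (B,merge)→486480, (B,nl)→9003480; best=7520 via (C,hash)
  {ABDE}: card=24000; try (E,hash)→5320, (B,hash)→10680, (E,merge)→34040, (E,nl_idx)→38720, (E,nl)→50720, (B,merge)→56280 …(+1); best=5320 via (E,hash)
  {ABCDE}: card=1800000; try (C,hash)→31720, (E,hash)→187720, (B,hash)→313080, (C,merge)→390670, (E,nl_idx)→2707520, (E,merge)→3427640 …(+4); best=31720 via (C,hash)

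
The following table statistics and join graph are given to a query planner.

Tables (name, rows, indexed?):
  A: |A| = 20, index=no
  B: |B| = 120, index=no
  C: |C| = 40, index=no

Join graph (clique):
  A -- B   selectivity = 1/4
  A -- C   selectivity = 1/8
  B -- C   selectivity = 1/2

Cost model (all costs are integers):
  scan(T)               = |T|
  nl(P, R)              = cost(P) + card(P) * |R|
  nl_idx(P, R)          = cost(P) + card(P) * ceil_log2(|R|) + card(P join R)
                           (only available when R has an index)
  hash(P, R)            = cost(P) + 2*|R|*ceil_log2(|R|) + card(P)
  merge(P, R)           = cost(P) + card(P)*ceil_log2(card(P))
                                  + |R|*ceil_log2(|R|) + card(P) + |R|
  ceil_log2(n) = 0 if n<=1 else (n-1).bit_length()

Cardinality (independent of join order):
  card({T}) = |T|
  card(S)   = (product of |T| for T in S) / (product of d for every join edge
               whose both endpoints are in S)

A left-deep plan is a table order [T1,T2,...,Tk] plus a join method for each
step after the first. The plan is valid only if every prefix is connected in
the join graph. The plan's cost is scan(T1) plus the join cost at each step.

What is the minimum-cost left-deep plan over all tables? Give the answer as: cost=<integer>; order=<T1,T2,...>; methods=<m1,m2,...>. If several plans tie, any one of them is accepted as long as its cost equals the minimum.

Selinger DP (subsets sized 1..n):
  {A}: scan cost=20, card=20
  {B}: scan cost=120, card=120
  {C}: scan cost=40, card=40
  {AB}: card=600; try (A,hash)→440, (B,merge)→1100, (A,merge)→1200, (B,hash)→1720, (B,nl)→2420, (A,nl)→2520; best=440 via (A,hash)
  {AC}: card=100; try (A,hash)→280, (C,merge)→420, (A,merge)→440, (C,hash)→520, (C,nl)→820, (A,nl)→840; best=280 via (A,hash)
  {BC}: card=2400; try (C,hash)→720, (B,merge)→1280, (C,merge)→1360, (B,hash)→1760, (B,nl)→4840, (C,nl)→4920; best=720 via (C,hash)
  {ABC}: card=1500; try (C,hash)→1520, (B,merge)→2040, (B,hash)→2060, (A,hash)→3320, (C,merge)→7320, (B,nl)→12280 …(+3); best=1520 via (C,hash)

cost=1520; order=B,A,C; methods=hash,hash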